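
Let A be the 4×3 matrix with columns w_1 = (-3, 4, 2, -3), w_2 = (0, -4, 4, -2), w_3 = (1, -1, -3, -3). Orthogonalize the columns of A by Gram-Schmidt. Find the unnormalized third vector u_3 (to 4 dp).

u_3 = (0.6745, -0.8123, -2.5367, -3.4487)

e_1 = w_1/‖w_1‖ = (-3, 4, 2, -3)/6.1644 = (-0.4867, 0.6489, 0.3244, -0.4867).
r_{12} = e_1·w_2 = -0.3244.
u_2 = w_2 + 0.3244·e_1 = (-0.1579, -3.7895, 4.1053, -2.1579).
‖u_2‖ = 5.9912, so e_2 = (-0.0264, -0.6325, 0.6852, -0.3602).
r_{13} = e_1·w_3 = -0.6489; r_{23} = e_2·w_3 = -0.3690.
u_3 = w_3 + 0.6489·e_1 + 0.3690·e_2 = (0.6745, -0.8123, -2.5367, -3.4487).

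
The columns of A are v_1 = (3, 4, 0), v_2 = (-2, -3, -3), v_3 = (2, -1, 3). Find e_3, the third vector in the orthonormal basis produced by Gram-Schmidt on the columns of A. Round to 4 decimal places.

e_3 = (0.7982, -0.5987, 0.0665)

v_1 = (3, 4, 0); ‖v_1‖ = 5.0000, so e_1 = (0.6000, 0.8000, 0.0000).
e_1·v_2 = 0.6000·(-2) + 0.8000·(-3) + 0.0000·(-3) = -3.6000.
u_2 = v_2 + 3.6000·e_1 = (0.1600, -0.1200, -3.0000).
‖u_2‖ = 3.0067, so e_2 = (0.0532, -0.0399, -0.9978).
e_1·v_3 = 0.6000·2 + 0.8000·(-1) + 0.0000·3 = 0.4000; e_2·v_3 = 0.0532·2 + (-0.0399)·(-1) + (-0.9978)·3 = -2.8470.
u_3 = v_3 − 0.4000·e_1 + 2.8470·e_2 = (1.9115, -1.4336, 0.1593).
‖u_3‖ = 2.3947, so e_3 = (0.7982, -0.5987, 0.0665).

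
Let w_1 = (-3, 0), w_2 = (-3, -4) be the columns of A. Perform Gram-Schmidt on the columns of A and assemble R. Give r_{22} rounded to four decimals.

r_{22} = 4.0000

w_1 = (-3, 0); ‖w_1‖ = 3.0000, so q_1 = (-1.0000, 0.0000).
q_1·w_2 = (-1.0000)·(-3) + 0.0000·(-4) = 3.0000.
u_2 = w_2 − 3.0000·q_1 = (0.0000, -4.0000).
r_{22} = ‖u_2‖ = 4.0000.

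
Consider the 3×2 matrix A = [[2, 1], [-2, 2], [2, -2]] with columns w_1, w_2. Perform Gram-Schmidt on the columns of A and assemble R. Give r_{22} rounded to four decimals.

w_1 = (2, -2, 2); ‖w_1‖ = 3.4641, so q_1 = (0.5774, -0.5774, 0.5774).
q_1·w_2 = 0.5774·1 + (-0.5774)·2 + 0.5774·(-2) = -1.7321.
u_2 = w_2 + 1.7321·q_1 = (2.0000, 1.0000, -1.0000).
r_{22} = ‖u_2‖ = 2.4495.

r_{22} = 2.4495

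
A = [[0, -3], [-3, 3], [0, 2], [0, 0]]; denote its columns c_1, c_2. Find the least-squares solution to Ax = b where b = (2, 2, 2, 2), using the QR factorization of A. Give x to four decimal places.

x = (-0.8205, -0.1538)

c_1 = (0, -3, 0, 0); ‖c_1‖ = 3.0000, so q_1 = (0.0000, -1.0000, 0.0000, 0.0000).
q_1·c_2 = 0.0000·(-3) + (-1.0000)·3 + 0.0000·2 + 0.0000·0 = -3.0000.
u_2 = c_2 + 3.0000·q_1 = (-3.0000, 0.0000, 2.0000, 0.0000).
‖u_2‖ = 3.6056, so q_2 = (-0.8321, 0.0000, 0.5547, 0.0000).
Qᵀb = (-2.0000, -0.5547).
Back-substitute: x_2 = -0.5547/3.6056 = -0.1538.
x_1 = (-2.0000 + 3.0000·(-0.1538))/3.0000 = -0.8205.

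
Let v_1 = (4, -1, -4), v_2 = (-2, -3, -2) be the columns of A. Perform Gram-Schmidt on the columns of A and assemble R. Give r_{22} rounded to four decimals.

v_1 = (4, -1, -4); ‖v_1‖ = 5.7446, so e_1 = (0.6963, -0.1741, -0.6963).
e_1·v_2 = 0.6963·(-2) + (-0.1741)·(-3) + (-0.6963)·(-2) = 0.5222.
u_2 = v_2 − 0.5222·e_1 = (-2.3636, -2.9091, -1.6364).
r_{22} = ‖u_2‖ = 4.0899.

r_{22} = 4.0899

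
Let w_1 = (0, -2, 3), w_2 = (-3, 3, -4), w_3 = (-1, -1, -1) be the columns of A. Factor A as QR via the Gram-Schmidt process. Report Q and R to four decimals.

Q = [[0.0000, -0.9958, -0.0921], [-0.5547, 0.0766, -0.8285], [0.8321, 0.0511, -0.5523]], R = [[3.6056, -4.9923, -0.2774], [0.0000, 3.0128, 0.8681], [0.0000, 0.0000, 1.4729]]

q_1 = w_1/‖w_1‖ = (0, -2, 3)/3.6056 = (0.0000, -0.5547, 0.8321).
r_{12} = q_1·w_2 = -4.9923.
u_2 = w_2 + 4.9923·q_1 = (-3.0000, 0.2308, 0.1538).
‖u_2‖ = 3.0128, so q_2 = (-0.9958, 0.0766, 0.0511).
r_{13} = q_1·w_3 = -0.2774; r_{23} = q_2·w_3 = 0.8681.
u_3 = w_3 + 0.2774·q_1 − 0.8681·q_2 = (-0.1356, -1.2203, -0.8136).
‖u_3‖ = 1.4729, so q_3 = (-0.0921, -0.8285, -0.5523).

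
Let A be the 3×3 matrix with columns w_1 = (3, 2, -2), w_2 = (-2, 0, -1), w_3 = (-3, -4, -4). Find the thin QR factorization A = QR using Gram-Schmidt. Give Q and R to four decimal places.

w_1 = (3, 2, -2); ‖w_1‖ = 4.1231, so q_1 = (0.7276, 0.4851, -0.4851).
q_1·w_2 = 0.7276·(-2) + 0.4851·0 + (-0.4851)·(-1) = -0.9701.
u_2 = w_2 + 0.9701·q_1 = (-1.2941, 0.4706, -1.4706).
‖u_2‖ = 2.0147, so q_2 = (-0.6424, 0.2336, -0.7299).
q_1·w_3 = 0.7276·(-3) + 0.4851·(-4) + (-0.4851)·(-4) = -2.1828; q_2·w_3 = (-0.6424)·(-3) + 0.2336·(-4) + (-0.7299)·(-4) = 3.9125.
u_3 = w_3 + 2.1828·q_1 − 3.9125·q_2 = (1.1014, -3.8551, -2.2029).
‖u_3‖ = 4.5747, so q_3 = (0.2408, -0.8427, -0.4815).

Q = [[0.7276, -0.6424, 0.2408], [0.4851, 0.2336, -0.8427], [-0.4851, -0.7299, -0.4815]], R = [[4.1231, -0.9701, -2.1828], [0.0000, 2.0147, 3.9125], [0.0000, 0.0000, 4.5747]]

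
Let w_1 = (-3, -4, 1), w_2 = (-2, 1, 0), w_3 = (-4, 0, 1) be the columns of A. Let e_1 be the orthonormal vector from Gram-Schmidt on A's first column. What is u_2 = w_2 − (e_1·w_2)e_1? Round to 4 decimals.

e_1 = w_1/‖w_1‖ = (-3, -4, 1)/5.0990 = (-0.5883, -0.7845, 0.1961).
r_{12} = e_1·w_2 = 0.3922.
u_2 = w_2 − 0.3922·e_1 = (-1.7692, 1.3077, -0.0769).

u_2 = (-1.7692, 1.3077, -0.0769)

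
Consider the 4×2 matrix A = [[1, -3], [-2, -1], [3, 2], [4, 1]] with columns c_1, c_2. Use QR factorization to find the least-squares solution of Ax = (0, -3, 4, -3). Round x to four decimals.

c_1 = (1, -2, 3, 4); ‖c_1‖ = 5.4772, so q_1 = (0.1826, -0.3651, 0.5477, 0.7303).
q_1·c_2 = 0.1826·(-3) + (-0.3651)·(-1) + 0.5477·2 + 0.7303·1 = 1.6432.
u_2 = c_2 − 1.6432·q_1 = (-3.3000, -0.4000, 1.1000, -0.2000).
‖u_2‖ = 3.5071, so q_2 = (-0.9409, -0.1141, 0.3136, -0.0570).
Qᵀb = (1.0954, 1.7678).
Back-substitute: x_2 = 1.7678/3.5071 = 0.5041.
x_1 = (1.0954 − 1.6432·0.5041)/5.4772 = 0.0488.

x = (0.0488, 0.5041)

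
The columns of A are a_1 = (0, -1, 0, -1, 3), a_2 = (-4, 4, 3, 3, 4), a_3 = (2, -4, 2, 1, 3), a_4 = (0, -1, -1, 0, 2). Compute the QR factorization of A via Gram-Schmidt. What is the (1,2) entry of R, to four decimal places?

r_{12} = 1.5076

e_1 = a_1/‖a_1‖ = (0, -1, 0, -1, 3)/3.3166 = (0.0000, -0.3015, 0.0000, -0.3015, 0.9045).
r_{12} = e_1·a_2 = 1.5076.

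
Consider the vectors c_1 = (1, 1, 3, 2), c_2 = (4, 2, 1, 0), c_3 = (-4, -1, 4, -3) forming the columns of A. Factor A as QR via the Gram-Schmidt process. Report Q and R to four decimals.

c_1 = (1, 1, 3, 2); ‖c_1‖ = 3.8730, so q_1 = (0.2582, 0.2582, 0.7746, 0.5164).
q_1·c_2 = 0.2582·4 + 0.2582·2 + 0.7746·1 + 0.5164·0 = 2.3238.
u_2 = c_2 − 2.3238·q_1 = (3.4000, 1.4000, -0.8000, -1.2000).
‖u_2‖ = 3.9497, so q_2 = (0.8608, 0.3545, -0.2025, -0.3038).
q_1·c_3 = 0.2582·(-4) + 0.2582·(-1) + 0.7746·4 + 0.5164·(-3) = 0.2582; q_2·c_3 = 0.8608·(-4) + 0.3545·(-1) + (-0.2025)·4 + (-0.3038)·(-3) = -3.6965.
u_3 = c_3 − 0.2582·q_1 + 3.6965·q_2 = (-0.8846, 0.2436, 3.0513, -4.2564).
‖u_3‖ = 5.3169, so q_3 = (-0.1664, 0.0458, 0.5739, -0.8005).

Q = [[0.2582, 0.8608, -0.1664], [0.2582, 0.3545, 0.0458], [0.7746, -0.2025, 0.5739], [0.5164, -0.3038, -0.8005]], R = [[3.8730, 2.3238, 0.2582], [0.0000, 3.9497, -3.6965], [0.0000, 0.0000, 5.3169]]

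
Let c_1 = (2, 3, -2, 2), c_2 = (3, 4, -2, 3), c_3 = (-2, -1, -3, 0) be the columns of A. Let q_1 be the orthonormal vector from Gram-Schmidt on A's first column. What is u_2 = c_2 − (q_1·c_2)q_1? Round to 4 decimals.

c_1 = (2, 3, -2, 2); ‖c_1‖ = 4.5826, so q_1 = (0.4364, 0.6547, -0.4364, 0.4364).
q_1·c_2 = 0.4364·3 + 0.6547·4 + (-0.4364)·(-2) + 0.4364·3 = 6.1101.
u_2 = c_2 − 6.1101·q_1 = (0.3333, 0.0000, 0.6667, 0.3333).

u_2 = (0.3333, 0.0000, 0.6667, 0.3333)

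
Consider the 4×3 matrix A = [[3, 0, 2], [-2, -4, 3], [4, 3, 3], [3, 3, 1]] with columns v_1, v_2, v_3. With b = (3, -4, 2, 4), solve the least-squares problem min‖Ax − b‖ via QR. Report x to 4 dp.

x = (1.5483, -0.3206, -0.8358)

q_1 = v_1/‖v_1‖ = (3, -2, 4, 3)/6.1644 = (0.4867, -0.3244, 0.6489, 0.4867).
r_{12} = q_1·v_2 = 4.7044.
u_2 = v_2 − 4.7044·q_1 = (-2.2895, -2.4737, -0.0526, 0.7105).
‖u_2‖ = 3.4451, so q_2 = (-0.6646, -0.7180, -0.0153, 0.2062).
r_{13} = q_1·v_3 = 2.4333; r_{23} = q_2·v_3 = -3.3228.
u_3 = v_3 − 2.4333·q_1 + 3.3228·q_2 = (-1.3925, 1.4035, 1.3703, 0.5011).
‖u_3‖ = 2.4572, so q_3 = (-0.5667, 0.5712, 0.5577, 0.2039).
Qᵀb = (6.0022, 1.6729, -2.0538).
Back-substitute: x_3 = -2.0538/2.4572 = -0.8358.
x_2 = (1.6729 + 3.3228·(-0.8358))/3.4451 = -0.3206.
x_1 = (6.0022 − 4.7044·(-0.3206) − 2.4333·(-0.8358))/6.1644 = 1.5483.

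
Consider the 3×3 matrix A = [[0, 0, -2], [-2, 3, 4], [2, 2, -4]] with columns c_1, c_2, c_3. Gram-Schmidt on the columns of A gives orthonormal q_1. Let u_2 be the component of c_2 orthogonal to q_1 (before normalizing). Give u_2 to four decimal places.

q_1 = c_1/‖c_1‖ = (0, -2, 2)/2.8284 = (0.0000, -0.7071, 0.7071).
r_{12} = q_1·c_2 = -0.7071.
u_2 = c_2 + 0.7071·q_1 = (0.0000, 2.5000, 2.5000).

u_2 = (0.0000, 2.5000, 2.5000)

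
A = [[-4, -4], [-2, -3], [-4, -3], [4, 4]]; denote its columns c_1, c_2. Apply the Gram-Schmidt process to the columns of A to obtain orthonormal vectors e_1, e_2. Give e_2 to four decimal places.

e_2 = (-0.1109, -0.7766, 0.6102, 0.1109)

e_1 = c_1/‖c_1‖ = (-4, -2, -4, 4)/7.2111 = (-0.5547, -0.2774, -0.5547, 0.5547).
r_{12} = e_1·c_2 = 6.9338.
u_2 = c_2 − 6.9338·e_1 = (-0.1538, -1.0769, 0.8462, 0.1538).
‖u_2‖ = 1.3868, so e_2 = (-0.1109, -0.7766, 0.6102, 0.1109).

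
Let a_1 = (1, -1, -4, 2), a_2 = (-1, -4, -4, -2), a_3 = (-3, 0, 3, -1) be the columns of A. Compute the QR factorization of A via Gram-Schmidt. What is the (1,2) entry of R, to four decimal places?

r_{12} = 3.1980

q_1 = a_1/‖a_1‖ = (1, -1, -4, 2)/4.6904 = (0.2132, -0.2132, -0.8528, 0.4264).
r_{12} = q_1·a_2 = 3.1980.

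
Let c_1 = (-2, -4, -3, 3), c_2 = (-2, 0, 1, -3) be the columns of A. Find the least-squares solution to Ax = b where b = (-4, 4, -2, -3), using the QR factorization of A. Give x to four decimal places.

c_1 = (-2, -4, -3, 3); ‖c_1‖ = 6.1644, so e_1 = (-0.3244, -0.6489, -0.4867, 0.4867).
e_1·c_2 = (-0.3244)·(-2) + (-0.6489)·0 + (-0.4867)·1 + 0.4867·(-3) = -1.2978.
u_2 = c_2 + 1.2978·e_1 = (-2.4211, -0.8421, 0.3684, -2.3684).
‖u_2‖ = 3.5094, so e_2 = (-0.6899, -0.2400, 0.1050, -0.6749).
Qᵀb = (-1.7844, 3.6144).
Back-substitute: x_2 = 3.6144/3.5094 = 1.0299.
x_1 = (-1.7844 + 1.2978·1.0299)/6.1644 = -0.0726.

x = (-0.0726, 1.0299)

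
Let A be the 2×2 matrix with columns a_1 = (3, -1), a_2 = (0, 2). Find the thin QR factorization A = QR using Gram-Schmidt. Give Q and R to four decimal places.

e_1 = a_1/‖a_1‖ = (3, -1)/3.1623 = (0.9487, -0.3162).
r_{12} = e_1·a_2 = -0.6325.
u_2 = a_2 + 0.6325·e_1 = (0.6000, 1.8000).
‖u_2‖ = 1.8974, so e_2 = (0.3162, 0.9487).

Q = [[0.9487, 0.3162], [-0.3162, 0.9487]], R = [[3.1623, -0.6325], [0.0000, 1.8974]]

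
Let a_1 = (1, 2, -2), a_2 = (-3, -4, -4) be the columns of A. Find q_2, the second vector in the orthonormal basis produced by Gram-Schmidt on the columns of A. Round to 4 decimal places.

q_2 = (-0.4216, -0.5270, -0.7379)

a_1 = (1, 2, -2); ‖a_1‖ = 3.0000, so q_1 = (0.3333, 0.6667, -0.6667).
q_1·a_2 = 0.3333·(-3) + 0.6667·(-4) + (-0.6667)·(-4) = -1.0000.
u_2 = a_2 + 1.0000·q_1 = (-2.6667, -3.3333, -4.6667).
‖u_2‖ = 6.3246, so q_2 = (-0.4216, -0.5270, -0.7379).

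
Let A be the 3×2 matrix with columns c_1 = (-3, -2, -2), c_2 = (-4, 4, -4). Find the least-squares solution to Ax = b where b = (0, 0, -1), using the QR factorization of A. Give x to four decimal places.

x = (0.0714, 0.0655)

c_1 = (-3, -2, -2); ‖c_1‖ = 4.1231, so q_1 = (-0.7276, -0.4851, -0.4851).
q_1·c_2 = (-0.7276)·(-4) + (-0.4851)·4 + (-0.4851)·(-4) = 2.9104.
u_2 = c_2 − 2.9104·q_1 = (-1.8824, 5.4118, -2.5882).
‖u_2‖ = 6.2872, so q_2 = (-0.2994, 0.8608, -0.4117).
Qᵀb = (0.4851, 0.4117).
Back-substitute: x_2 = 0.4117/6.2872 = 0.0655.
x_1 = (0.4851 − 2.9104·0.0655)/4.1231 = 0.0714.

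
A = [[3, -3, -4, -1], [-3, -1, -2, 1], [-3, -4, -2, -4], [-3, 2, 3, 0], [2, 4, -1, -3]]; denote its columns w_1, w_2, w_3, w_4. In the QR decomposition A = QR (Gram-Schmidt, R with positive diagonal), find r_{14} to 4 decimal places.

r_{14} = 0.0000

w_1 = (3, -3, -3, -3, 2); ‖w_1‖ = 6.3246, so e_1 = (0.4743, -0.4743, -0.4743, -0.4743, 0.3162).
r_{14} = e_1·w_4 = 0.0000.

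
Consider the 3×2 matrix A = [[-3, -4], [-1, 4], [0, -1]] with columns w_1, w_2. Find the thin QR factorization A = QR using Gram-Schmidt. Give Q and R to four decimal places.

Q = [[-0.9487, -0.3102], [-0.3162, 0.9307], [0.0000, -0.1939]], R = [[3.1623, 2.5298], [0.0000, 5.1575]]

q_1 = w_1/‖w_1‖ = (-3, -1, 0)/3.1623 = (-0.9487, -0.3162, 0.0000).
r_{12} = q_1·w_2 = 2.5298.
u_2 = w_2 − 2.5298·q_1 = (-1.6000, 4.8000, -1.0000).
‖u_2‖ = 5.1575, so q_2 = (-0.3102, 0.9307, -0.1939).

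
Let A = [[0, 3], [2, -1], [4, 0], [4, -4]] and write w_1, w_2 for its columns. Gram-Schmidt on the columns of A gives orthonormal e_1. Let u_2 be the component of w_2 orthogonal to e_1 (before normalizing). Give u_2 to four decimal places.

u_2 = (3.0000, 0.0000, 2.0000, -2.0000)

w_1 = (0, 2, 4, 4); ‖w_1‖ = 6.0000, so e_1 = (0.0000, 0.3333, 0.6667, 0.6667).
e_1·w_2 = 0.0000·3 + 0.3333·(-1) + 0.6667·0 + 0.6667·(-4) = -3.0000.
u_2 = w_2 + 3.0000·e_1 = (3.0000, 0.0000, 2.0000, -2.0000).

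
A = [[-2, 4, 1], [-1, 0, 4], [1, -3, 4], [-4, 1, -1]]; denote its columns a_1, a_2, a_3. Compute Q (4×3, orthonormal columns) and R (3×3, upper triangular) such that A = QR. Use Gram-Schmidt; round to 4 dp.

a_1 = (-2, -1, 1, -4); ‖a_1‖ = 4.6904, so q_1 = (-0.4264, -0.2132, 0.2132, -0.8528).
q_1·a_2 = (-0.4264)·4 + (-0.2132)·0 + 0.2132·(-3) + (-0.8528)·1 = -3.1980.
u_2 = a_2 + 3.1980·q_1 = (2.6364, -0.6818, -2.3182, -1.7273).
‖u_2‖ = 3.9715, so q_2 = (0.6638, -0.1717, -0.5837, -0.4349).
q_1·a_3 = (-0.4264)·1 + (-0.2132)·4 + 0.2132·4 + (-0.8528)·(-1) = 0.4264; q_2·a_3 = 0.6638·1 + (-0.1717)·4 + (-0.5837)·4 + (-0.4349)·(-1) = -1.9228.
u_3 = a_3 − 0.4264·q_1 + 1.9228·q_2 = (2.4582, 3.7608, 2.7867, -1.4726).
‖u_3‖ = 5.4883, so q_3 = (0.4479, 0.6852, 0.5078, -0.2683).

Q = [[-0.4264, 0.6638, 0.4479], [-0.2132, -0.1717, 0.6852], [0.2132, -0.5837, 0.5078], [-0.8528, -0.4349, -0.2683]], R = [[4.6904, -3.1980, 0.4264], [0.0000, 3.9715, -1.9228], [0.0000, 0.0000, 5.4883]]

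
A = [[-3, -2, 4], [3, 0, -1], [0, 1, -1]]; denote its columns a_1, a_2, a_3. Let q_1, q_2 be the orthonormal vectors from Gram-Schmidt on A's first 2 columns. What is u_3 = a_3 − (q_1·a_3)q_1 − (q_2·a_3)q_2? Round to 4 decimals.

u_3 = (0.1667, 0.1667, 0.3333)

a_1 = (-3, 3, 0); ‖a_1‖ = 4.2426, so q_1 = (-0.7071, 0.7071, 0.0000).
q_1·a_2 = (-0.7071)·(-2) + 0.7071·0 + 0.0000·1 = 1.4142.
u_2 = a_2 − 1.4142·q_1 = (-1.0000, -1.0000, 1.0000).
‖u_2‖ = 1.7321, so q_2 = (-0.5774, -0.5774, 0.5774).
q_1·a_3 = (-0.7071)·4 + 0.7071·(-1) + 0.0000·(-1) = -3.5355; q_2·a_3 = (-0.5774)·4 + (-0.5774)·(-1) + 0.5774·(-1) = -2.3094.
u_3 = a_3 + 3.5355·q_1 + 2.3094·q_2 = (0.1667, 0.1667, 0.3333).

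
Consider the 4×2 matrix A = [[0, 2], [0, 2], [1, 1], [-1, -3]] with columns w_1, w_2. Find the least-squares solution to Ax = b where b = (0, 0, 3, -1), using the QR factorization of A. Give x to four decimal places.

x = (2.4000, -0.2000)

e_1 = w_1/‖w_1‖ = (0, 0, 1, -1)/1.4142 = (0.0000, 0.0000, 0.7071, -0.7071).
r_{12} = e_1·w_2 = 2.8284.
u_2 = w_2 − 2.8284·e_1 = (2.0000, 2.0000, -1.0000, -1.0000).
‖u_2‖ = 3.1623, so e_2 = (0.6325, 0.6325, -0.3162, -0.3162).
Qᵀb = (2.8284, -0.6325).
Back-substitute: x_2 = -0.6325/3.1623 = -0.2000.
x_1 = (2.8284 − 2.8284·(-0.2000))/1.4142 = 2.4000.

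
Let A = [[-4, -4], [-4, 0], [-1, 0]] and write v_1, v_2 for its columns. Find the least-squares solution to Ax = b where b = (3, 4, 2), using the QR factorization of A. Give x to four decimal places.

v_1 = (-4, -4, -1); ‖v_1‖ = 5.7446, so e_1 = (-0.6963, -0.6963, -0.1741).
e_1·v_2 = (-0.6963)·(-4) + (-0.6963)·0 + (-0.1741)·0 = 2.7852.
u_2 = v_2 − 2.7852·e_1 = (-2.0606, 1.9394, 0.4848).
‖u_2‖ = 2.8710, so e_2 = (-0.7177, 0.6755, 0.1689).
Qᵀb = (-5.2223, 0.8866).
Back-substitute: x_2 = 0.8866/2.8710 = 0.3088.
x_1 = (-5.2223 − 2.7852·0.3088)/5.7446 = -1.0588.

x = (-1.0588, 0.3088)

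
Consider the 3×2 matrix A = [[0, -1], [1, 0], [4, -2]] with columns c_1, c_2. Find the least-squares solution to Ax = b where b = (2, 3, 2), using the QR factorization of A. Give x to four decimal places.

x = (0.3333, -0.6667)

e_1 = c_1/‖c_1‖ = (0, 1, 4)/4.1231 = (0.0000, 0.2425, 0.9701).
r_{12} = e_1·c_2 = -1.9403.
u_2 = c_2 + 1.9403·e_1 = (-1.0000, 0.4706, -0.1176).
‖u_2‖ = 1.1114, so e_2 = (-0.8997, 0.4234, -0.1059).
Qᵀb = (2.6679, -0.7410).
Back-substitute: x_2 = -0.7410/1.1114 = -0.6667.
x_1 = (2.6679 + 1.9403·(-0.6667))/4.1231 = 0.3333.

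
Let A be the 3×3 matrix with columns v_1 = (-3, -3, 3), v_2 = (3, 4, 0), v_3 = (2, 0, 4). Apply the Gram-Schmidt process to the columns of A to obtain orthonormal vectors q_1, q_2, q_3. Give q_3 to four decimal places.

q_3 = (0.7845, -0.5883, 0.1961)

q_1 = v_1/‖v_1‖ = (-3, -3, 3)/5.1962 = (-0.5774, -0.5774, 0.5774).
r_{12} = q_1·v_2 = -4.0415.
u_2 = v_2 + 4.0415·q_1 = (0.6667, 1.6667, 2.3333).
‖u_2‖ = 2.9439, so q_2 = (0.2265, 0.5661, 0.7926).
r_{13} = q_1·v_3 = 1.1547; r_{23} = q_2·v_3 = 3.6233.
u_3 = v_3 − 1.1547·q_1 − 3.6233·q_2 = (1.8462, -1.3846, 0.4615).
‖u_3‖ = 2.3534, so q_3 = (0.7845, -0.5883, 0.1961).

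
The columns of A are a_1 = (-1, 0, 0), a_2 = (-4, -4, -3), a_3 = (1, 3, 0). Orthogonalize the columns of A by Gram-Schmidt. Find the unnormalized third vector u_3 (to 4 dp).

u_3 = (0.0000, 1.0800, -1.4400)

a_1 = (-1, 0, 0); ‖a_1‖ = 1.0000, so q_1 = (-1.0000, 0.0000, 0.0000).
q_1·a_2 = (-1.0000)·(-4) + 0.0000·(-4) + 0.0000·(-3) = 4.0000.
u_2 = a_2 − 4.0000·q_1 = (0.0000, -4.0000, -3.0000).
‖u_2‖ = 5.0000, so q_2 = (0.0000, -0.8000, -0.6000).
q_1·a_3 = (-1.0000)·1 + 0.0000·3 + 0.0000·0 = -1.0000; q_2·a_3 = 0.0000·1 + (-0.8000)·3 + (-0.6000)·0 = -2.4000.
u_3 = a_3 + 1.0000·q_1 + 2.4000·q_2 = (0.0000, 1.0800, -1.4400).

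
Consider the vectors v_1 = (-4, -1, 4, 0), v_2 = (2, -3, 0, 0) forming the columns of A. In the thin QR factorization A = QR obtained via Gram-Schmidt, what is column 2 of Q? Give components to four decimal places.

e_2 = (0.3984, -0.9007, 0.1732, 0.0000)

v_1 = (-4, -1, 4, 0); ‖v_1‖ = 5.7446, so e_1 = (-0.6963, -0.1741, 0.6963, 0.0000).
e_1·v_2 = (-0.6963)·2 + (-0.1741)·(-3) + 0.6963·0 + 0.0000·0 = -0.8704.
u_2 = v_2 + 0.8704·e_1 = (1.3939, -3.1515, 0.6061, 0.0000).
‖u_2‖ = 3.4989, so e_2 = (0.3984, -0.9007, 0.1732, 0.0000).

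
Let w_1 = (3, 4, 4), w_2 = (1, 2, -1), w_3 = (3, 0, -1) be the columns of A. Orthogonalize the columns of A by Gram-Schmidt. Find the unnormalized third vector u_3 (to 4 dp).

u_3 = (2.3147, -1.3503, -0.3858)

q_1 = w_1/‖w_1‖ = (3, 4, 4)/6.4031 = (0.4685, 0.6247, 0.6247).
r_{12} = q_1·w_2 = 1.0932.
u_2 = w_2 − 1.0932·q_1 = (0.4878, 1.3171, -1.6829).
‖u_2‖ = 2.1920, so q_2 = (0.2225, 0.6009, -0.7678).
r_{13} = q_1·w_3 = 0.7809; r_{23} = q_2·w_3 = 1.4354.
u_3 = w_3 − 0.7809·q_1 − 1.4354·q_2 = (2.3147, -1.3503, -0.3858).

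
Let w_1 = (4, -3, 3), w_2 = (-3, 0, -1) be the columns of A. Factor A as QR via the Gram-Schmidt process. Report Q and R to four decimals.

Q = [[0.6860, -0.6717], [-0.5145, -0.7197], [0.5145, 0.1759]], R = [[5.8310, -2.5725], [0.0000, 1.8391]]

e_1 = w_1/‖w_1‖ = (4, -3, 3)/5.8310 = (0.6860, -0.5145, 0.5145).
r_{12} = e_1·w_2 = -2.5725.
u_2 = w_2 + 2.5725·e_1 = (-1.2353, -1.3235, 0.3235).
‖u_2‖ = 1.8391, so e_2 = (-0.6717, -0.7197, 0.1759).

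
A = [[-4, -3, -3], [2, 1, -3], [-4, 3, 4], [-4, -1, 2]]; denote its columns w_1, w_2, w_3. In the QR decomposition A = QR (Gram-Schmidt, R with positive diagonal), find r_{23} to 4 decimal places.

r_{23} = 4.1140

w_1 = (-4, 2, -4, -4); ‖w_1‖ = 7.2111, so q_1 = (-0.5547, 0.2774, -0.5547, -0.5547).
q_1·w_2 = (-0.5547)·(-3) + 0.2774·1 + (-0.5547)·3 + (-0.5547)·(-1) = 0.8321.
u_2 = w_2 − 0.8321·q_1 = (-2.5385, 0.7692, 3.4615, -0.5385).
‖u_2‖ = 4.3941, so q_2 = (-0.5777, 0.1751, 0.7878, -0.1225).
r_{23} = q_2·w_3 = 4.1140.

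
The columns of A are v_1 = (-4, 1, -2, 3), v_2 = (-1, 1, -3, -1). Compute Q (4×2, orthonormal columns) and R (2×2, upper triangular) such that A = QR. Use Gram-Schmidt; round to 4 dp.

e_1 = v_1/‖v_1‖ = (-4, 1, -2, 3)/5.4772 = (-0.7303, 0.1826, -0.3651, 0.5477).
r_{12} = e_1·v_2 = 1.4606.
u_2 = v_2 − 1.4606·e_1 = (0.0667, 0.7333, -2.4667, -1.8000).
‖u_2‖ = 3.1411, so e_2 = (0.0212, 0.2335, -0.7853, -0.5730).

Q = [[-0.7303, 0.0212], [0.1826, 0.2335], [-0.3651, -0.7853], [0.5477, -0.5730]], R = [[5.4772, 1.4606], [0.0000, 3.1411]]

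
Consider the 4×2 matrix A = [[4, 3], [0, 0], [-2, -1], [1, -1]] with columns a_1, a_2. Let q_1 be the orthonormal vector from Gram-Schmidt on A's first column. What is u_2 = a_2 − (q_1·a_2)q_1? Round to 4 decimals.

a_1 = (4, 0, -2, 1); ‖a_1‖ = 4.5826, so q_1 = (0.8729, 0.0000, -0.4364, 0.2182).
q_1·a_2 = 0.8729·3 + 0.0000·0 + (-0.4364)·(-1) + 0.2182·(-1) = 2.8368.
u_2 = a_2 − 2.8368·q_1 = (0.5238, 0.0000, 0.2381, -1.6190).

u_2 = (0.5238, 0.0000, 0.2381, -1.6190)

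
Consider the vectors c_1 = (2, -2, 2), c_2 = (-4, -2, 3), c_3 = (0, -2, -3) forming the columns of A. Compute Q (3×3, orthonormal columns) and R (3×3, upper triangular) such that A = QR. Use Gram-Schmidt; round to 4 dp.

c_1 = (2, -2, 2); ‖c_1‖ = 3.4641, so e_1 = (0.5774, -0.5774, 0.5774).
e_1·c_2 = 0.5774·(-4) + (-0.5774)·(-2) + 0.5774·3 = 0.5774.
u_2 = c_2 − 0.5774·e_1 = (-4.3333, -1.6667, 2.6667).
‖u_2‖ = 5.3541, so e_2 = (-0.8093, -0.3113, 0.4981).
e_1·c_3 = 0.5774·0 + (-0.5774)·(-2) + 0.5774·(-3) = -0.5774; e_2·c_3 = (-0.8093)·0 + (-0.3113)·(-2) + 0.4981·(-3) = -0.8716.
u_3 = c_3 + 0.5774·e_1 + 0.8716·e_2 = (-0.3721, -2.6047, -2.2326).
‖u_3‖ = 3.4506, so e_3 = (-0.1078, -0.7548, -0.6470).

Q = [[0.5774, -0.8093, -0.1078], [-0.5774, -0.3113, -0.7548], [0.5774, 0.4981, -0.6470]], R = [[3.4641, 0.5774, -0.5774], [0.0000, 5.3541, -0.8716], [0.0000, 0.0000, 3.4506]]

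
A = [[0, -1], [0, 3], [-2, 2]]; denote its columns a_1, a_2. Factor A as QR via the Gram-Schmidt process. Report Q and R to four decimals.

a_1 = (0, 0, -2); ‖a_1‖ = 2.0000, so q_1 = (0.0000, 0.0000, -1.0000).
q_1·a_2 = 0.0000·(-1) + 0.0000·3 + (-1.0000)·2 = -2.0000.
u_2 = a_2 + 2.0000·q_1 = (-1.0000, 3.0000, 0.0000).
‖u_2‖ = 3.1623, so q_2 = (-0.3162, 0.9487, 0.0000).

Q = [[0.0000, -0.3162], [0.0000, 0.9487], [-1.0000, 0.0000]], R = [[2.0000, -2.0000], [0.0000, 3.1623]]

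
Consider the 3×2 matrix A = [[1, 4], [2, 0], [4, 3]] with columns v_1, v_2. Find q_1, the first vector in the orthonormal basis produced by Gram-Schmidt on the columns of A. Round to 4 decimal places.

v_1 = (1, 2, 4); ‖v_1‖ = 4.5826, so q_1 = (0.2182, 0.4364, 0.8729).

q_1 = (0.2182, 0.4364, 0.8729)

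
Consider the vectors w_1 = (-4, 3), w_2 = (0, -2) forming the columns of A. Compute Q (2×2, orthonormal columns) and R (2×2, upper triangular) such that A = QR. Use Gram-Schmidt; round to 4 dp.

Q = [[-0.8000, -0.6000], [0.6000, -0.8000]], R = [[5.0000, -1.2000], [0.0000, 1.6000]]

w_1 = (-4, 3); ‖w_1‖ = 5.0000, so q_1 = (-0.8000, 0.6000).
q_1·w_2 = (-0.8000)·0 + 0.6000·(-2) = -1.2000.
u_2 = w_2 + 1.2000·q_1 = (-0.9600, -1.2800).
‖u_2‖ = 1.6000, so q_2 = (-0.6000, -0.8000).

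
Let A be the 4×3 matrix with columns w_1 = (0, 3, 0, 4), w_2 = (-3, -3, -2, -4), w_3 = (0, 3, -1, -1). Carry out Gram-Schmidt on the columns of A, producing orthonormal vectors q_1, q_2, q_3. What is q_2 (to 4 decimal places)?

q_2 = (-0.8321, 0.0000, -0.5547, 0.0000)

w_1 = (0, 3, 0, 4); ‖w_1‖ = 5.0000, so q_1 = (0.0000, 0.6000, 0.0000, 0.8000).
q_1·w_2 = 0.0000·(-3) + 0.6000·(-3) + 0.0000·(-2) + 0.8000·(-4) = -5.0000.
u_2 = w_2 + 5.0000·q_1 = (-3.0000, 0.0000, -2.0000, 0.0000).
‖u_2‖ = 3.6056, so q_2 = (-0.8321, 0.0000, -0.5547, 0.0000).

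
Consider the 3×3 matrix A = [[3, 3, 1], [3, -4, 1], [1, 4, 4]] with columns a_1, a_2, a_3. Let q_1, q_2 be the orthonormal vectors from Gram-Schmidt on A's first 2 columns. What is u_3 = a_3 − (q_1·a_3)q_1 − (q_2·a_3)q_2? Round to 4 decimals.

u_3 = (-1.5835, 0.8907, 2.0784)

q_1 = a_1/‖a_1‖ = (3, 3, 1)/4.3589 = (0.6882, 0.6882, 0.2294).
r_{12} = q_1·a_2 = 0.2294.
u_2 = a_2 − 0.2294·q_1 = (2.8421, -4.1579, 3.9474).
‖u_2‖ = 6.3990, so q_2 = (0.4441, -0.6498, 0.6169).
r_{13} = q_1·a_3 = 2.2942; r_{23} = q_2·a_3 = 2.2619.
u_3 = a_3 − 2.2942·q_1 − 2.2619·q_2 = (-1.5835, 0.8907, 2.0784).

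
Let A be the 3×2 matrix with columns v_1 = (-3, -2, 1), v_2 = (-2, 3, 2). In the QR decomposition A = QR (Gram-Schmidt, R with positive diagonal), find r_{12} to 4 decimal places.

v_1 = (-3, -2, 1); ‖v_1‖ = 3.7417, so q_1 = (-0.8018, -0.5345, 0.2673).
r_{12} = q_1·v_2 = 0.5345.

r_{12} = 0.5345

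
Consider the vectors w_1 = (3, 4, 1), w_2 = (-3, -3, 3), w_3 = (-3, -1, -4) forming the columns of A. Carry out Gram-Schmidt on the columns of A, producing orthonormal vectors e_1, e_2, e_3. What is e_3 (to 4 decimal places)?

e_3 = (-0.7715, 0.6172, -0.1543)

w_1 = (3, 4, 1); ‖w_1‖ = 5.0990, so e_1 = (0.5883, 0.7845, 0.1961).
e_1·w_2 = 0.5883·(-3) + 0.7845·(-3) + 0.1961·3 = -3.5301.
u_2 = w_2 + 3.5301·e_1 = (-0.9231, -0.2308, 3.6923).
‖u_2‖ = 3.8129, so e_2 = (-0.2421, -0.0605, 0.9684).
e_1·w_3 = 0.5883·(-3) + 0.7845·(-1) + 0.1961·(-4) = -3.3340; e_2·w_3 = (-0.2421)·(-3) + (-0.0605)·(-1) + 0.9684·(-4) = -3.0867.
u_3 = w_3 + 3.3340·e_1 + 3.0867·e_2 = (-1.7857, 1.4286, -0.3571).
‖u_3‖ = 2.3146, so e_3 = (-0.7715, 0.6172, -0.1543).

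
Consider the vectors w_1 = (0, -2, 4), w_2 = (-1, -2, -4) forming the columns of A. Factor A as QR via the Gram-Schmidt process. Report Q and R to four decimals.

Q = [[0.0000, -0.2692], [-0.4472, -0.8614], [0.8944, -0.4307]], R = [[4.4721, -2.6833], [0.0000, 3.7148]]

e_1 = w_1/‖w_1‖ = (0, -2, 4)/4.4721 = (0.0000, -0.4472, 0.8944).
r_{12} = e_1·w_2 = -2.6833.
u_2 = w_2 + 2.6833·e_1 = (-1.0000, -3.2000, -1.6000).
‖u_2‖ = 3.7148, so e_2 = (-0.2692, -0.8614, -0.4307).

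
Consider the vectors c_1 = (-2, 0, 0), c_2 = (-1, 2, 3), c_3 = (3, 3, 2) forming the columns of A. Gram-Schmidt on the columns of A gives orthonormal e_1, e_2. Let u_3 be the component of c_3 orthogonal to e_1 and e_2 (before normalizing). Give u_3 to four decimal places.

e_1 = c_1/‖c_1‖ = (-2, 0, 0)/2.0000 = (-1.0000, 0.0000, 0.0000).
r_{12} = e_1·c_2 = 1.0000.
u_2 = c_2 − 1.0000·e_1 = (0.0000, 2.0000, 3.0000).
‖u_2‖ = 3.6056, so e_2 = (0.0000, 0.5547, 0.8321).
r_{13} = e_1·c_3 = -3.0000; r_{23} = e_2·c_3 = 3.3282.
u_3 = c_3 + 3.0000·e_1 − 3.3282·e_2 = (0.0000, 1.1538, -0.7692).

u_3 = (0.0000, 1.1538, -0.7692)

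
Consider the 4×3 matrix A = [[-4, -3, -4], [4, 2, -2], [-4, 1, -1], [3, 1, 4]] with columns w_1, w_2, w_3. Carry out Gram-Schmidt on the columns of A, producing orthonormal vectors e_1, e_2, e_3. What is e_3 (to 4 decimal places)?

e_3 = (-0.3420, -0.7699, -0.0243, 0.5382)

w_1 = (-4, 4, -4, 3); ‖w_1‖ = 7.5498, so e_1 = (-0.5298, 0.5298, -0.5298, 0.3974).
e_1·w_2 = (-0.5298)·(-3) + 0.5298·2 + (-0.5298)·1 + 0.3974·1 = 2.5166.
u_2 = w_2 − 2.5166·e_1 = (-1.6667, 0.6667, 2.3333, 0.0000).
‖u_2‖ = 2.9439, so e_2 = (-0.5661, 0.2265, 0.7926, 0.0000).
e_1·w_3 = (-0.5298)·(-4) + 0.5298·(-2) + (-0.5298)·(-1) + 0.3974·4 = 3.1789; e_2·w_3 = (-0.5661)·(-4) + 0.2265·(-2) + 0.7926·(-1) + 0.0000·4 = 1.0190.
u_3 = w_3 − 3.1789·e_1 − 1.0190·e_2 = (-1.7389, -3.9150, -0.1235, 2.7368).
‖u_3‖ = 5.0849, so e_3 = (-0.3420, -0.7699, -0.0243, 0.5382).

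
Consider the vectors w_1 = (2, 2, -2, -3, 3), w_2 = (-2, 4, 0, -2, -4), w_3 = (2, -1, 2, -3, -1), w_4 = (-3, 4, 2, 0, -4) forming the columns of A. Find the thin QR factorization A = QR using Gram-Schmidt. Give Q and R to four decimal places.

w_1 = (2, 2, -2, -3, 3); ‖w_1‖ = 5.4772, so q_1 = (0.3651, 0.3651, -0.3651, -0.5477, 0.5477).
q_1·w_2 = 0.3651·(-2) + 0.3651·4 + (-0.3651)·0 + (-0.5477)·(-2) + 0.5477·(-4) = -0.3651.
u_2 = w_2 + 0.3651·q_1 = (-1.8667, 4.1333, -0.1333, -2.2000, -3.8000).
‖u_2‖ = 6.3140, so q_2 = (-0.2956, 0.6546, -0.0211, -0.3484, -0.6018).
q_1·w_3 = 0.3651·2 + 0.3651·(-1) + (-0.3651)·2 + (-0.5477)·(-3) + 0.5477·(-1) = 0.7303; q_2·w_3 = (-0.2956)·2 + 0.6546·(-1) + (-0.0211)·2 + (-0.3484)·(-3) + (-0.6018)·(-1) = 0.3590.
u_3 = w_3 − 0.7303·q_1 − 0.3590·q_2 = (1.8395, -1.5017, 2.2742, -2.4749, -1.1839).
‖u_3‖ = 4.2823, so q_3 = (0.4296, -0.3507, 0.5311, -0.5779, -0.2765).
q_1·w_4 = 0.3651·(-3) + 0.3651·4 + (-0.3651)·2 + (-0.5477)·0 + 0.5477·(-4) = -2.5560; q_2·w_4 = (-0.2956)·(-3) + 0.6546·4 + (-0.0211)·2 + (-0.3484)·0 + (-0.6018)·(-4) = 5.8705; q_3·w_4 = 0.4296·(-3) + (-0.3507)·4 + 0.5311·2 + (-0.5779)·0 + (-0.2765)·(-4) = -0.5233.
u_4 = w_4 + 2.5560·q_1 − 5.8705·q_2 + 0.5233·q_3 = (-0.1063, 0.9068, 1.4685, 0.3431, 0.7884).
‖u_4‖ = 1.9312, so q_4 = (-0.0551, 0.4696, 0.7604, 0.1776, 0.4083).

Q = [[0.3651, -0.2956, 0.4296, -0.0551], [0.3651, 0.6546, -0.3507, 0.4696], [-0.3651, -0.0211, 0.5311, 0.7604], [-0.5477, -0.3484, -0.5779, 0.1776], [0.5477, -0.6018, -0.2765, 0.4083]], R = [[5.4772, -0.3651, 0.7303, -2.5560], [0.0000, 6.3140, 0.3590, 5.8705], [0.0000, 0.0000, 4.2823, -0.5233], [0.0000, 0.0000, 0.0000, 1.9312]]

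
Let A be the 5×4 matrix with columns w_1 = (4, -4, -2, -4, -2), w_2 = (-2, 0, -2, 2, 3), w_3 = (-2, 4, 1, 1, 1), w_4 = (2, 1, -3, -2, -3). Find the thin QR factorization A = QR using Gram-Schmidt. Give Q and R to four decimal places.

Q = [[0.5345, -0.1831, 0.0657, -0.0105], [-0.5345, -0.3296, 0.7179, 0.2054], [-0.2673, -0.6776, -0.3566, -0.5834], [-0.5345, 0.1831, -0.5654, 0.4107], [-0.2673, 0.6043, 0.1830, -0.6698]], R = [[7.4833, -2.4054, -4.2762, 3.2071], [0.0000, 3.9005, -0.8424, -0.8424], [0.0000, 0.0000, 2.0012, 2.5009], [0.0000, 0.0000, 0.0000, 3.1225]]

e_1 = w_1/‖w_1‖ = (4, -4, -2, -4, -2)/7.4833 = (0.5345, -0.5345, -0.2673, -0.5345, -0.2673).
r_{12} = e_1·w_2 = -2.4054.
u_2 = w_2 + 2.4054·e_1 = (-0.7143, -1.2857, -2.6429, 0.7143, 2.3571).
‖u_2‖ = 3.9005, so e_2 = (-0.1831, -0.3296, -0.6776, 0.1831, 0.6043).
r_{13} = e_1·w_3 = -4.2762; r_{23} = e_2·w_3 = -0.8424.
u_3 = w_3 + 4.2762·e_1 + 0.8424·e_2 = (0.1315, 1.4366, -0.7136, -1.1315, 0.3662).
‖u_3‖ = 2.0012, so e_3 = (0.0657, 0.7179, -0.3566, -0.5654, 0.1830).
r_{14} = e_1·w_4 = 3.2071; r_{24} = e_2·w_4 = -0.8424; r_{34} = e_3·w_4 = 2.5009.
u_4 = w_4 − 3.2071·e_1 + 0.8424·e_2 − 2.5009·e_3 = (-0.0328, 0.6413, -1.8218, 1.2825, -2.0914).
‖u_4‖ = 3.1225, so e_4 = (-0.0105, 0.2054, -0.5834, 0.4107, -0.6698).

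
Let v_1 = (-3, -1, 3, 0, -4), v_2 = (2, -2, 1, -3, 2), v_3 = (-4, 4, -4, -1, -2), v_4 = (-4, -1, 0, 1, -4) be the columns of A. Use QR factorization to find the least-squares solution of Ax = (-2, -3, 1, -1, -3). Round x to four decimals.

x = (-0.0241, 0.7173, -0.1260, 1.0967)

v_1 = (-3, -1, 3, 0, -4); ‖v_1‖ = 5.9161, so e_1 = (-0.5071, -0.1690, 0.5071, 0.0000, -0.6761).
e_1·v_2 = (-0.5071)·2 + (-0.1690)·(-2) + 0.5071·1 + 0.0000·(-3) + (-0.6761)·2 = -1.5213.
u_2 = v_2 + 1.5213·e_1 = (1.2286, -2.2571, 1.7714, -3.0000, 0.9714).
‖u_2‖ = 4.4369, so e_2 = (0.2769, -0.5087, 0.3993, -0.6762, 0.2189).
e_1·v_3 = (-0.5071)·(-4) + (-0.1690)·4 + 0.5071·(-4) + 0.0000·(-1) + (-0.6761)·(-2) = 0.6761; e_2·v_3 = 0.2769·(-4) + (-0.5087)·4 + 0.3993·(-4) + (-0.6762)·(-1) + 0.2189·(-2) = -4.5013.
u_3 = v_3 − 0.6761·e_1 + 4.5013·e_2 = (-2.4107, 1.8244, -2.5457, -4.0435, -0.5573).
‖u_3‖ = 5.6817, so e_3 = (-0.4243, 0.3211, -0.4481, -0.7117, -0.0981).
e_1·v_4 = (-0.5071)·(-4) + (-0.1690)·(-1) + 0.5071·0 + 0.0000·1 + (-0.6761)·(-4) = 4.9019; e_2·v_4 = 0.2769·(-4) + (-0.5087)·(-1) + 0.3993·0 + (-0.6762)·1 + 0.2189·(-4) = -2.1508; e_3·v_4 = (-0.4243)·(-4) + 0.3211·(-1) + (-0.4481)·0 + (-0.7117)·1 + (-0.0981)·(-4) = 1.0568.
u_4 = v_4 − 4.9019·e_1 + 2.1508·e_2 − 1.0568·e_3 = (-0.4703, -1.6049, -1.1535, 0.2978, -0.1111).
‖u_4‖ = 2.0564, so e_4 = (-0.2287, -0.7805, -0.5609, 0.1448, -0.0540).
Qᵀb = (4.0567, 1.3909, 0.4432, 2.2552).
Back-substitute: x_4 = 2.2552/2.0564 = 1.0967.
x_3 = (0.4432 − 1.0568·1.0967)/5.6817 = -0.1260.
x_2 = (1.3909 + 4.5013·(-0.1260) + 2.1508·1.0967)/4.4369 = 0.7173.
x_1 = (4.0567 + 1.5213·0.7173 − 0.6761·(-0.1260) − 4.9019·1.0967)/5.9161 = -0.0241.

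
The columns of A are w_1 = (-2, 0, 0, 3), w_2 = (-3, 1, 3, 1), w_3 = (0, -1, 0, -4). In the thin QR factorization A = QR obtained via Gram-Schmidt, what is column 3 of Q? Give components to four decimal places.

q_1 = w_1/‖w_1‖ = (-2, 0, 0, 3)/3.6056 = (-0.5547, 0.0000, 0.0000, 0.8321).
r_{12} = q_1·w_2 = 2.4962.
u_2 = w_2 − 2.4962·q_1 = (-1.6154, 1.0000, 3.0000, -1.0769).
‖u_2‖ = 3.7107, so q_2 = (-0.4353, 0.2695, 0.8085, -0.2902).
r_{13} = q_1·w_3 = -3.3282; r_{23} = q_2·w_3 = 0.8914.
u_3 = w_3 + 3.3282·q_1 − 0.8914·q_2 = (-1.4581, -1.2402, -0.7207, -0.9721).
‖u_3‖ = 2.2646, so q_3 = (-0.6439, -0.5477, -0.3182, -0.4292).

q_3 = (-0.6439, -0.5477, -0.3182, -0.4292)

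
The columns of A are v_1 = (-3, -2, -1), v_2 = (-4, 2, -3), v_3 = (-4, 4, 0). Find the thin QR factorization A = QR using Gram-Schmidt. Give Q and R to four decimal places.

v_1 = (-3, -2, -1); ‖v_1‖ = 3.7417, so q_1 = (-0.8018, -0.5345, -0.2673).
q_1·v_2 = (-0.8018)·(-4) + (-0.5345)·2 + (-0.2673)·(-3) = 2.9399.
u_2 = v_2 − 2.9399·q_1 = (-1.6429, 3.5714, -2.2143).
‖u_2‖ = 4.5119, so q_2 = (-0.3641, 0.7916, -0.4908).
q_1·v_3 = (-0.8018)·(-4) + (-0.5345)·4 + (-0.2673)·0 = 1.0690; q_2·v_3 = (-0.3641)·(-4) + 0.7916·4 + (-0.4908)·0 = 4.6227.
u_3 = v_3 − 1.0690·q_1 − 4.6227·q_2 = (-1.4596, 0.9123, 2.5544).
‖u_3‖ = 3.0802, so q_3 = (-0.4739, 0.2962, 0.8293).

Q = [[-0.8018, -0.3641, -0.4739], [-0.5345, 0.7916, 0.2962], [-0.2673, -0.4908, 0.8293]], R = [[3.7417, 2.9399, 1.0690], [0.0000, 4.5119, 4.6227], [0.0000, 0.0000, 3.0802]]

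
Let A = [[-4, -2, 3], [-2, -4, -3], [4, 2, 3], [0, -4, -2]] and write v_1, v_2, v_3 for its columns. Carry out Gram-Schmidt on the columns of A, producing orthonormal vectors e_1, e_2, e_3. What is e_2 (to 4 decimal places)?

e_1 = v_1/‖v_1‖ = (-4, -2, 4, 0)/6.0000 = (-0.6667, -0.3333, 0.6667, 0.0000).
r_{12} = e_1·v_2 = 4.0000.
u_2 = v_2 − 4.0000·e_1 = (0.6667, -2.6667, -0.6667, -4.0000).
‖u_2‖ = 4.8990, so e_2 = (0.1361, -0.5443, -0.1361, -0.8165).

e_2 = (0.1361, -0.5443, -0.1361, -0.8165)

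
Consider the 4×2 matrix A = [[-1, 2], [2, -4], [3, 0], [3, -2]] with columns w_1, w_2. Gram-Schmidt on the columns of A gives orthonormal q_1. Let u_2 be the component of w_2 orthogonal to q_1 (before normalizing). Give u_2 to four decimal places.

w_1 = (-1, 2, 3, 3); ‖w_1‖ = 4.7958, so q_1 = (-0.2085, 0.4170, 0.6255, 0.6255).
q_1·w_2 = (-0.2085)·2 + 0.4170·(-4) + 0.6255·0 + 0.6255·(-2) = -3.3362.
u_2 = w_2 + 3.3362·q_1 = (1.3043, -2.6087, 2.0870, 0.0870).

u_2 = (1.3043, -2.6087, 2.0870, 0.0870)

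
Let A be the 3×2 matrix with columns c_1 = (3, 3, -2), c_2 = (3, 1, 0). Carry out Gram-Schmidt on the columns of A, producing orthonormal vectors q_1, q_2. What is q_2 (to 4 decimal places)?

q_1 = c_1/‖c_1‖ = (3, 3, -2)/4.6904 = (0.6396, 0.6396, -0.4264).
r_{12} = q_1·c_2 = 2.5584.
u_2 = c_2 − 2.5584·q_1 = (1.3636, -0.6364, 1.0909).
‖u_2‖ = 1.8586, so q_2 = (0.7337, -0.3424, 0.5869).

q_2 = (0.7337, -0.3424, 0.5869)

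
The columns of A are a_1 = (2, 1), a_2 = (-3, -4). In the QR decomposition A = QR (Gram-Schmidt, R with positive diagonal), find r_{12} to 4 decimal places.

r_{12} = -4.4721

a_1 = (2, 1); ‖a_1‖ = 2.2361, so q_1 = (0.8944, 0.4472).
r_{12} = q_1·a_2 = -4.4721.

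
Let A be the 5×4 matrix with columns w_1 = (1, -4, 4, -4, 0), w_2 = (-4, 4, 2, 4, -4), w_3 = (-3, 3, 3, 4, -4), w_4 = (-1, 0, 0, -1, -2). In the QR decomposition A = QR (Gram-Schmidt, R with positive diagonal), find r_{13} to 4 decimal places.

r_{13} = -2.7143

w_1 = (1, -4, 4, -4, 0); ‖w_1‖ = 7.0000, so q_1 = (0.1429, -0.5714, 0.5714, -0.5714, 0.0000).
r_{13} = q_1·w_3 = -2.7143.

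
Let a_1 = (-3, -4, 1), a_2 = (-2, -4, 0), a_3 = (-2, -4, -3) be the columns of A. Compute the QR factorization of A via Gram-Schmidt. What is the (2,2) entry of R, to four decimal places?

a_1 = (-3, -4, 1); ‖a_1‖ = 5.0990, so e_1 = (-0.5883, -0.7845, 0.1961).
e_1·a_2 = (-0.5883)·(-2) + (-0.7845)·(-4) + 0.1961·0 = 4.3146.
u_2 = a_2 − 4.3146·e_1 = (0.5385, -0.6154, -0.8462).
r_{22} = ‖u_2‖ = 1.1767.

r_{22} = 1.1767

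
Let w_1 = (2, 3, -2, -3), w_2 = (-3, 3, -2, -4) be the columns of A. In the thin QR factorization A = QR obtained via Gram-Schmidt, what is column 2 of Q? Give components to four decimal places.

q_2 = (-0.9085, 0.1645, -0.1096, -0.3681)

w_1 = (2, 3, -2, -3); ‖w_1‖ = 5.0990, so q_1 = (0.3922, 0.5883, -0.3922, -0.5883).
q_1·w_2 = 0.3922·(-3) + 0.5883·3 + (-0.3922)·(-2) + (-0.5883)·(-4) = 3.7262.
u_2 = w_2 − 3.7262·q_1 = (-4.4615, 0.8077, -0.5385, -1.8077).
‖u_2‖ = 4.9107, so q_2 = (-0.9085, 0.1645, -0.1096, -0.3681).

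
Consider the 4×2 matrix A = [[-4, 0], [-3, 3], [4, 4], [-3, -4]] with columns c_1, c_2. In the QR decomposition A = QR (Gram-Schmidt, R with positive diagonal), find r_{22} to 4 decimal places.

r_{22} = 5.8121

c_1 = (-4, -3, 4, -3); ‖c_1‖ = 7.0711, so e_1 = (-0.5657, -0.4243, 0.5657, -0.4243).
e_1·c_2 = (-0.5657)·0 + (-0.4243)·3 + 0.5657·4 + (-0.4243)·(-4) = 2.6870.
u_2 = c_2 − 2.6870·e_1 = (1.5200, 4.1400, 2.4800, -2.8600).
r_{22} = ‖u_2‖ = 5.8121.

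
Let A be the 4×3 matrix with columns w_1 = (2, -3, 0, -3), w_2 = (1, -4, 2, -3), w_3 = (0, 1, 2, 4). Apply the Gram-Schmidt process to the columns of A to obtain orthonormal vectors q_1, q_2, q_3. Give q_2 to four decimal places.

w_1 = (2, -3, 0, -3); ‖w_1‖ = 4.6904, so q_1 = (0.4264, -0.6396, 0.0000, -0.6396).
q_1·w_2 = 0.4264·1 + (-0.6396)·(-4) + 0.0000·2 + (-0.6396)·(-3) = 4.9036.
u_2 = w_2 − 4.9036·q_1 = (-1.0909, -0.8636, 2.0000, 0.1364).
‖u_2‖ = 2.4402, so q_2 = (-0.4471, -0.3539, 0.8196, 0.0559).

q_2 = (-0.4471, -0.3539, 0.8196, 0.0559)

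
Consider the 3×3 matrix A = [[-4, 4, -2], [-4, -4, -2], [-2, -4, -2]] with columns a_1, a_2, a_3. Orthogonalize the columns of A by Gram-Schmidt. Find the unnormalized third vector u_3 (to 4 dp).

a_1 = (-4, -4, -2); ‖a_1‖ = 6.0000, so e_1 = (-0.6667, -0.6667, -0.3333).
e_1·a_2 = (-0.6667)·4 + (-0.6667)·(-4) + (-0.3333)·(-4) = 1.3333.
u_2 = a_2 − 1.3333·e_1 = (4.8889, -3.1111, -3.5556).
‖u_2‖ = 6.7987, so e_2 = (0.7191, -0.4576, -0.5230).
e_1·a_3 = (-0.6667)·(-2) + (-0.6667)·(-2) + (-0.3333)·(-2) = 3.3333; e_2·a_3 = 0.7191·(-2) + (-0.4576)·(-2) + (-0.5230)·(-2) = 0.5230.
u_3 = a_3 − 3.3333·e_1 − 0.5230·e_2 = (-0.1538, 0.4615, -0.6154).

u_3 = (-0.1538, 0.4615, -0.6154)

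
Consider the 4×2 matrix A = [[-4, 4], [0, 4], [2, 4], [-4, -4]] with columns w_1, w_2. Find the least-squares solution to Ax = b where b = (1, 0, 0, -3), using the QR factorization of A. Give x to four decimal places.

w_1 = (-4, 0, 2, -4); ‖w_1‖ = 6.0000, so q_1 = (-0.6667, 0.0000, 0.3333, -0.6667).
q_1·w_2 = (-0.6667)·4 + 0.0000·4 + 0.3333·4 + (-0.6667)·(-4) = 1.3333.
u_2 = w_2 − 1.3333·q_1 = (4.8889, 4.0000, 3.5556, -3.1111).
‖u_2‖ = 7.8881, so q_2 = (0.6198, 0.5071, 0.4507, -0.3944).
Qᵀb = (1.3333, 1.8030).
Back-substitute: x_2 = 1.8030/7.8881 = 0.2286.
x_1 = (1.3333 − 1.3333·0.2286)/6.0000 = 0.1714.

x = (0.1714, 0.2286)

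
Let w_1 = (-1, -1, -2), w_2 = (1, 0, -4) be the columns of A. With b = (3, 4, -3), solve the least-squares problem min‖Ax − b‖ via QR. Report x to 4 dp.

w_1 = (-1, -1, -2); ‖w_1‖ = 2.4495, so q_1 = (-0.4082, -0.4082, -0.8165).
q_1·w_2 = (-0.4082)·1 + (-0.4082)·0 + (-0.8165)·(-4) = 2.8577.
u_2 = w_2 − 2.8577·q_1 = (2.1667, 1.1667, -1.6667).
‖u_2‖ = 2.9721, so q_2 = (0.7290, 0.3925, -0.5608).
Qᵀb = (-0.4082, 5.4395).
Back-substitute: x_2 = 5.4395/2.9721 = 1.8302.
x_1 = (-0.4082 − 2.8577·1.8302)/2.4495 = -2.3019.

x = (-2.3019, 1.8302)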